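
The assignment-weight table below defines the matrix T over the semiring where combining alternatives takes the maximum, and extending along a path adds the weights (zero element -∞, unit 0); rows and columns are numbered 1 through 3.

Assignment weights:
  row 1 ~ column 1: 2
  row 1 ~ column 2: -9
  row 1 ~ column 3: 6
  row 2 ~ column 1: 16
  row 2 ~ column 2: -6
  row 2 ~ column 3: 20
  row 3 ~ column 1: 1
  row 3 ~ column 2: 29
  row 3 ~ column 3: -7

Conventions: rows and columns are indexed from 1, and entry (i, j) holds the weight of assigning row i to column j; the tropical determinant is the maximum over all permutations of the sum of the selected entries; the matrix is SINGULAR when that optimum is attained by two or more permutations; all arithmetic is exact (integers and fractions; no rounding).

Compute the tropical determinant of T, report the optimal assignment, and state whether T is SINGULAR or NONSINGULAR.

σ = (1, 2, 3): 2 + (-6) + (-7) = -11
σ = (1, 3, 2): 2 + 20 + 29 = 51
σ = (2, 1, 3): (-9) + 16 + (-7) = 0
σ = (2, 3, 1): (-9) + 20 + 1 = 12
σ = (3, 1, 2): 6 + 16 + 29 = 51
σ = (3, 2, 1): 6 + (-6) + 1 = 1
Optimal value attained by: σ = (1, 3, 2).
Answer: det⊕(T) = 51; verdict: SINGULAR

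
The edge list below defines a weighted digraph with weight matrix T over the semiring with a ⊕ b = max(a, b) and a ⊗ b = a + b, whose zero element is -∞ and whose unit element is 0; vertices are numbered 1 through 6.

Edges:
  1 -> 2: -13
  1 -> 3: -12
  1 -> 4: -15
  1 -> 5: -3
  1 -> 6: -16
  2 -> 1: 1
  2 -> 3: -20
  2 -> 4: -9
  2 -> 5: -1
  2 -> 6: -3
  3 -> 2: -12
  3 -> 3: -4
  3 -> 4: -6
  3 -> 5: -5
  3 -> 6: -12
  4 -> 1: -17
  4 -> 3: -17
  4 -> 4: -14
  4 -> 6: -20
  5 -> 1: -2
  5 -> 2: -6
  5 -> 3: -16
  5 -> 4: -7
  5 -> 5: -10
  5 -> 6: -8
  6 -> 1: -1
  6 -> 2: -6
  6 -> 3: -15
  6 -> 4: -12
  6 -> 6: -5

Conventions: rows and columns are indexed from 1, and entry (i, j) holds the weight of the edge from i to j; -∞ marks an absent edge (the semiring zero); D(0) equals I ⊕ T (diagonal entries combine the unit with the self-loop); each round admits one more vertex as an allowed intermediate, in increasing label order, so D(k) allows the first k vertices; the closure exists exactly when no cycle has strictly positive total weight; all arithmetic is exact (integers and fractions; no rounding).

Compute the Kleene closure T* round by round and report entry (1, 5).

D(0):
  [0, -13, -12, -15, -3, -16]
  [1, 0, -20, -9, -1, -3]
  [-∞, -12, 0, -6, -5, -12]
  [-17, -∞, -17, 0, -∞, -20]
  [-2, -6, -16, -7, 0, -8]
  [-1, -6, -15, -12, -∞, 0]
D(1):
  [0, -13, -12, -15, -3, -16]
  [1, 0, -11, -9, -1, -3]
  [-∞, -12, 0, -6, -5, -12]
  [-17, -30, -17, 0, -20, -20]
  [-2, -6, -14, -7, 0, -8]
  [-1, -6, -13, -12, -4, 0]
D(2):
  [0, -13, -12, -15, -3, -16]
  [1, 0, -11, -9, -1, -3]
  [-11, -12, 0, -6, -5, -12]
  [-17, -30, -17, 0, -20, -20]
  [-2, -6, -14, -7, 0, -8]
  [-1, -6, -13, -12, -4, 0]
D(3):
  [0, -13, -12, -15, -3, -16]
  [1, 0, -11, -9, -1, -3]
  [-11, -12, 0, -6, -5, -12]
  [-17, -29, -17, 0, -20, -20]
  [-2, -6, -14, -7, 0, -8]
  [-1, -6, -13, -12, -4, 0]
D(4):
  [0, -13, -12, -15, -3, -16]
  [1, 0, -11, -9, -1, -3]
  [-11, -12, 0, -6, -5, -12]
  [-17, -29, -17, 0, -20, -20]
  [-2, -6, -14, -7, 0, -8]
  [-1, -6, -13, -12, -4, 0]
D(5):
  [0, -9, -12, -10, -3, -11]
  [1, 0, -11, -8, -1, -3]
  [-7, -11, 0, -6, -5, -12]
  [-17, -26, -17, 0, -20, -20]
  [-2, -6, -14, -7, 0, -8]
  [-1, -6, -13, -11, -4, 0]
D(6):
  [0, -9, -12, -10, -3, -11]
  [1, 0, -11, -8, -1, -3]
  [-7, -11, 0, -6, -5, -12]
  [-17, -26, -17, 0, -20, -20]
  [-2, -6, -14, -7, 0, -8]
  [-1, -6, -13, -11, -4, 0]
Answer: T*[1][5] = -3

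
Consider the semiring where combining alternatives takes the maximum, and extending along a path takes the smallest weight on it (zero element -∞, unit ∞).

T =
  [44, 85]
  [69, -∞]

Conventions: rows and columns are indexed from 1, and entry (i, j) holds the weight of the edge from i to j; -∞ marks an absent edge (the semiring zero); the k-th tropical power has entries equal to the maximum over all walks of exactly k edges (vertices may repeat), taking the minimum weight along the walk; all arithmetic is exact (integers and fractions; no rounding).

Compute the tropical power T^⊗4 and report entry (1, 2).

T^⊗2:
  [69, 44]
  [44, 69]
T^⊗3:
  [44, 69]
  [69, 44]
T^⊗4:
  [69, 44]
  [44, 69]
Key observation: the optimum is the walk 1->1->2->1->2, with weight 44 min 85 min 69 min 85 = 44.
Optimal value attained by: walk 1->1->2->1->2.
Answer: (T^⊗4)[1][2] = 44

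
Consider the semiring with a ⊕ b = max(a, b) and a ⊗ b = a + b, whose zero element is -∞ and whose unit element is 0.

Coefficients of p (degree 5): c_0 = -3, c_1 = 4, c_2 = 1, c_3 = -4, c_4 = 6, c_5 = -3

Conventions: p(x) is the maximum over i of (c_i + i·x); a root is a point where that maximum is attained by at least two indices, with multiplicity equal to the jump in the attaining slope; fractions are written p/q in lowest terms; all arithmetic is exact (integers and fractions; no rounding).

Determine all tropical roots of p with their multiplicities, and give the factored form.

hull edge (i=0, c=-3) to (i=1, c=4): slope 7, span 1
hull edge (i=1, c=4) to (i=4, c=6): slope 2/3, span 3
hull edge (i=4, c=6) to (i=5, c=-3): slope -9, span 1
Factored form: p(x) = -3 ⊗ (x ⊕ (-7)) ⊗ (x ⊕ (-2/3)) ⊗ (x ⊕ (-2/3)) ⊗ (x ⊕ (-2/3)) ⊗ (x ⊕ 9)
Answer: roots = -7 (mult 1), -2/3 (mult 3), 9 (mult 1)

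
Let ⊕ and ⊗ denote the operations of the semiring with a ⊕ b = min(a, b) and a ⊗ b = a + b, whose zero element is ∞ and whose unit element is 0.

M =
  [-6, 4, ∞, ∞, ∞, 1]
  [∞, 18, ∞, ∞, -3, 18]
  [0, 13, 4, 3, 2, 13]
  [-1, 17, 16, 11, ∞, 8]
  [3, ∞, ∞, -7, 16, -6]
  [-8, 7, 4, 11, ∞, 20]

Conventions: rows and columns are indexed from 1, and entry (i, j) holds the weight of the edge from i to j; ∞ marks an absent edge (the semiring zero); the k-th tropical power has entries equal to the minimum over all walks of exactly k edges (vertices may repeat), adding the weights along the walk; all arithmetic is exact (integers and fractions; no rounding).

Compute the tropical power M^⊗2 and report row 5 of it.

M^⊗2:
  [-12, -2, 5, 12, 1, -5]
  [0, 25, 22, -10, 13, -9]
  [-6, 4, 8, -5, 6, -4]
  [-7, 3, 12, 19, 14, 0]
  [-14, 1, -2, 4, 32, 1]
  [-14, -4, 8, 7, 4, -7]
Answer: row 5 of M^⊗2 = [-14, 1, -2, 4, 32, 1]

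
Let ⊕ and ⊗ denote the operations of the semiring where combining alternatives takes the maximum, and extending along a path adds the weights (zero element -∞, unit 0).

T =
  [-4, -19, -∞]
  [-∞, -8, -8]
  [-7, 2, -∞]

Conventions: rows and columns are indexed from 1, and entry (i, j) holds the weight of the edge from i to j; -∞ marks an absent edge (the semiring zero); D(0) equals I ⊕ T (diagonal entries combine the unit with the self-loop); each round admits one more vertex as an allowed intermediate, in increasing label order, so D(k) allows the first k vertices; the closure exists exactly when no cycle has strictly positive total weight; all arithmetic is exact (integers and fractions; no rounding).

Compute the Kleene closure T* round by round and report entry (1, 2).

D(0):
  [0, -19, -∞]
  [-∞, 0, -8]
  [-7, 2, 0]
D(1):
  [0, -19, -∞]
  [-∞, 0, -8]
  [-7, 2, 0]
D(2):
  [0, -19, -27]
  [-∞, 0, -8]
  [-7, 2, 0]
D(3):
  [0, -19, -27]
  [-15, 0, -8]
  [-7, 2, 0]
Answer: T*[1][2] = -19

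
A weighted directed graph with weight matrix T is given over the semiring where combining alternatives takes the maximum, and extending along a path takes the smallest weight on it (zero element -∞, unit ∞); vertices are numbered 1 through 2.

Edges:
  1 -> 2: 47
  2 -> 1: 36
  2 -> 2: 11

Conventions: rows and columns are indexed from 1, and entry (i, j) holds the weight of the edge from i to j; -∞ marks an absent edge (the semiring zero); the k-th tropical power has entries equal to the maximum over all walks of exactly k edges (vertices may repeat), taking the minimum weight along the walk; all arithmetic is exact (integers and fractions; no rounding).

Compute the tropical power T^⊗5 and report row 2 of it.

T^⊗2:
  [36, 11]
  [11, 36]
T^⊗3:
  [11, 36]
  [36, 11]
T^⊗4:
  [36, 11]
  [11, 36]
T^⊗5:
  [11, 36]
  [36, 11]
Answer: row 2 of T^⊗5 = [36, 11]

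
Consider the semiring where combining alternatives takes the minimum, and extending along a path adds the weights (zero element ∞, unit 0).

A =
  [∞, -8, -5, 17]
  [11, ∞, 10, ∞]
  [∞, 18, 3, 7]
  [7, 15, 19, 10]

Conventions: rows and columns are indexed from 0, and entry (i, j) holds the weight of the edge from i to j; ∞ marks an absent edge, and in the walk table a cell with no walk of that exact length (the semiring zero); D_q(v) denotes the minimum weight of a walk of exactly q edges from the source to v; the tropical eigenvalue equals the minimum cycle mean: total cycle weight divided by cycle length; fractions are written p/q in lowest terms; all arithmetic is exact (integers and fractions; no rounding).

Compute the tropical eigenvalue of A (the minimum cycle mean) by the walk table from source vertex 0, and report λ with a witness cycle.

q=0: [0, ∞, ∞, ∞]
q=1: [∞, -8, -5, 17]
q=2: [3, 13, -2, 2]
q=3: [9, -5, -2, 5]
q=4: [6, 1, 1, 5]
Optimal cycle mean attained by: cycle 0->1->0, total (-8) + 11, length 2.
Answer: λ = 3/2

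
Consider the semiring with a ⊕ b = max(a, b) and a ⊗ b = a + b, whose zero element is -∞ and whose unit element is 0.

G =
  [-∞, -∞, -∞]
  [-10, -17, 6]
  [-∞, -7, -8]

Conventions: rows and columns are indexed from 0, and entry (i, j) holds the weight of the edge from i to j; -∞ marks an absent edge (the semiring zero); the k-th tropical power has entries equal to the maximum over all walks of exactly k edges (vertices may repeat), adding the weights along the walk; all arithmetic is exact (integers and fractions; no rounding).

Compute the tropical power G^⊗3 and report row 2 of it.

G^⊗2:
  [-∞, -∞, -∞]
  [-27, -1, -2]
  [-17, -15, -1]
G^⊗3:
  [-∞, -∞, -∞]
  [-11, -9, 5]
  [-25, -8, -9]
Answer: row 2 of G^⊗3 = [-25, -8, -9]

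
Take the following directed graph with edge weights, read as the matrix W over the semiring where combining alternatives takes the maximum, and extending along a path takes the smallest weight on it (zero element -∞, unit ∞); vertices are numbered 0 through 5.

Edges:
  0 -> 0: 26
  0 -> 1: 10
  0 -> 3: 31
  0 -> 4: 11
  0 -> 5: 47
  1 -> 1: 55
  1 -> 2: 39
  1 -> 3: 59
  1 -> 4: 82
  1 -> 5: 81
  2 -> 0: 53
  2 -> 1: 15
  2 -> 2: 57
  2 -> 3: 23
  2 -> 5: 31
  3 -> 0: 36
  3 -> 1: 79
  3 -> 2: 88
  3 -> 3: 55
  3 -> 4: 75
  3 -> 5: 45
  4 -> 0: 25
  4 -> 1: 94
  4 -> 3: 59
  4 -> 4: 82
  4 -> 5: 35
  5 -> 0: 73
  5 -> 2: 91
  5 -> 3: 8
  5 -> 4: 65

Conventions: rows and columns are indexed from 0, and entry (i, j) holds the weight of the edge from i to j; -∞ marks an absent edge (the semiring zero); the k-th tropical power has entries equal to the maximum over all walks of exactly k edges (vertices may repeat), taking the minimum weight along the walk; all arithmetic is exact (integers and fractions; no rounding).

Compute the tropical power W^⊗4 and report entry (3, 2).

W^⊗2:
  [47, 31, 47, 31, 47, 31]
  [73, 82, 81, 59, 82, 55]
  [53, 23, 57, 31, 31, 47]
  [53, 75, 57, 59, 79, 79]
  [36, 82, 59, 59, 82, 81]
  [53, 65, 57, 59, 65, 47]
W^⊗3:
  [47, 47, 47, 47, 47, 47]
  [55, 82, 59, 59, 82, 81]
  [53, 31, 57, 31, 47, 47]
  [73, 79, 79, 59, 79, 75]
  [73, 82, 81, 59, 82, 81]
  [53, 65, 59, 59, 65, 65]
W^⊗4:
  [47, 47, 47, 47, 47, 47]
  [73, 82, 81, 59, 82, 81]
  [53, 47, 57, 47, 47, 47]
  [73, 79, 75, 59, 79, 79]
  [73, 82, 81, 59, 82, 81]
  [65, 65, 65, 59, 65, 65]
Key observation: the optimum is the walk 3->4->1->5->2, with weight 75 min 94 min 81 min 91 = 75.
Optimal value attained by: walk 3->4->1->5->2.
Answer: (W^⊗4)[3][2] = 75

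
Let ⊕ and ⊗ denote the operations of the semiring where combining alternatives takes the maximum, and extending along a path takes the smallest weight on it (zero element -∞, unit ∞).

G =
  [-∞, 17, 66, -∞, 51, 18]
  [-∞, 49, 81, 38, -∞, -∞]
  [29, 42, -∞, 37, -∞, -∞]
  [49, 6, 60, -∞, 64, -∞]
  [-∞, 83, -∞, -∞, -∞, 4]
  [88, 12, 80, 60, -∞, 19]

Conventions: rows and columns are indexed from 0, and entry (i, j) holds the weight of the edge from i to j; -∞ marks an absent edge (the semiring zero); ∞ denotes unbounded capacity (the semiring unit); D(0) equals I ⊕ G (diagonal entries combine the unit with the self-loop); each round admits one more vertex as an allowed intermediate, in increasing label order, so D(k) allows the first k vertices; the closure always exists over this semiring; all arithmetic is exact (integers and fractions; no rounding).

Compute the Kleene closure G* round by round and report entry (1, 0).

D(0):
  [∞, 17, 66, -∞, 51, 18]
  [-∞, ∞, 81, 38, -∞, -∞]
  [29, 42, ∞, 37, -∞, -∞]
  [49, 6, 60, ∞, 64, -∞]
  [-∞, 83, -∞, -∞, ∞, 4]
  [88, 12, 80, 60, -∞, ∞]
D(1):
  [∞, 17, 66, -∞, 51, 18]
  [-∞, ∞, 81, 38, -∞, -∞]
  [29, 42, ∞, 37, 29, 18]
  [49, 17, 60, ∞, 64, 18]
  [-∞, 83, -∞, -∞, ∞, 4]
  [88, 17, 80, 60, 51, ∞]
D(2):
  [∞, 17, 66, 17, 51, 18]
  [-∞, ∞, 81, 38, -∞, -∞]
  [29, 42, ∞, 38, 29, 18]
  [49, 17, 60, ∞, 64, 18]
  [-∞, 83, 81, 38, ∞, 4]
  [88, 17, 80, 60, 51, ∞]
D(3):
  [∞, 42, 66, 38, 51, 18]
  [29, ∞, 81, 38, 29, 18]
  [29, 42, ∞, 38, 29, 18]
  [49, 42, 60, ∞, 64, 18]
  [29, 83, 81, 38, ∞, 18]
  [88, 42, 80, 60, 51, ∞]
D(4):
  [∞, 42, 66, 38, 51, 18]
  [38, ∞, 81, 38, 38, 18]
  [38, 42, ∞, 38, 38, 18]
  [49, 42, 60, ∞, 64, 18]
  [38, 83, 81, 38, ∞, 18]
  [88, 42, 80, 60, 60, ∞]
D(5):
  [∞, 51, 66, 38, 51, 18]
  [38, ∞, 81, 38, 38, 18]
  [38, 42, ∞, 38, 38, 18]
  [49, 64, 64, ∞, 64, 18]
  [38, 83, 81, 38, ∞, 18]
  [88, 60, 80, 60, 60, ∞]
D(6):
  [∞, 51, 66, 38, 51, 18]
  [38, ∞, 81, 38, 38, 18]
  [38, 42, ∞, 38, 38, 18]
  [49, 64, 64, ∞, 64, 18]
  [38, 83, 81, 38, ∞, 18]
  [88, 60, 80, 60, 60, ∞]
Answer: G*[1][0] = 38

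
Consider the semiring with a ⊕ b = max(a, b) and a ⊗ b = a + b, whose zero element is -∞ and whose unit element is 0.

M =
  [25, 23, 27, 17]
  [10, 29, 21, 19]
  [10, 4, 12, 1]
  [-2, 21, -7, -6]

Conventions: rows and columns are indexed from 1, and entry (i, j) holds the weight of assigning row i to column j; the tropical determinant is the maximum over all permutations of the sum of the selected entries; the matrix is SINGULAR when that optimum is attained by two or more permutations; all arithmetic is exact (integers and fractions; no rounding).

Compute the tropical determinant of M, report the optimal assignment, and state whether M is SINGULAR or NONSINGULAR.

σ = (1, 2, 3, 4): 25 + 29 + 12 + (-6) = 60
σ = (1, 2, 4, 3): 25 + 29 + 1 + (-7) = 48
σ = (1, 3, 2, 4): 25 + 21 + 4 + (-6) = 44
σ = (1, 3, 4, 2): 25 + 21 + 1 + 21 = 68
σ = (1, 4, 2, 3): 25 + 19 + 4 + (-7) = 41
σ = (1, 4, 3, 2): 25 + 19 + 12 + 21 = 77
σ = (2, 1, 3, 4): 23 + 10 + 12 + (-6) = 39
σ = (2, 1, 4, 3): 23 + 10 + 1 + (-7) = 27
σ = (2, 3, 1, 4): 23 + 21 + 10 + (-6) = 48
σ = (2, 3, 4, 1): 23 + 21 + 1 + (-2) = 43
σ = (2, 4, 1, 3): 23 + 19 + 10 + (-7) = 45
σ = (2, 4, 3, 1): 23 + 19 + 12 + (-2) = 52
σ = (3, 1, 2, 4): 27 + 10 + 4 + (-6) = 35
σ = (3, 1, 4, 2): 27 + 10 + 1 + 21 = 59
σ = (3, 2, 1, 4): 27 + 29 + 10 + (-6) = 60
σ = (3, 2, 4, 1): 27 + 29 + 1 + (-2) = 55
σ = (3, 4, 1, 2): 27 + 19 + 10 + 21 = 77
σ = (3, 4, 2, 1): 27 + 19 + 4 + (-2) = 48
σ = (4, 1, 2, 3): 17 + 10 + 4 + (-7) = 24
σ = (4, 1, 3, 2): 17 + 10 + 12 + 21 = 60
σ = (4, 2, 1, 3): 17 + 29 + 10 + (-7) = 49
σ = (4, 2, 3, 1): 17 + 29 + 12 + (-2) = 56
σ = (4, 3, 1, 2): 17 + 21 + 10 + 21 = 69
σ = (4, 3, 2, 1): 17 + 21 + 4 + (-2) = 40
Optimal value attained by: σ = (1, 4, 3, 2).
Answer: det⊕(M) = 77; verdict: SINGULAR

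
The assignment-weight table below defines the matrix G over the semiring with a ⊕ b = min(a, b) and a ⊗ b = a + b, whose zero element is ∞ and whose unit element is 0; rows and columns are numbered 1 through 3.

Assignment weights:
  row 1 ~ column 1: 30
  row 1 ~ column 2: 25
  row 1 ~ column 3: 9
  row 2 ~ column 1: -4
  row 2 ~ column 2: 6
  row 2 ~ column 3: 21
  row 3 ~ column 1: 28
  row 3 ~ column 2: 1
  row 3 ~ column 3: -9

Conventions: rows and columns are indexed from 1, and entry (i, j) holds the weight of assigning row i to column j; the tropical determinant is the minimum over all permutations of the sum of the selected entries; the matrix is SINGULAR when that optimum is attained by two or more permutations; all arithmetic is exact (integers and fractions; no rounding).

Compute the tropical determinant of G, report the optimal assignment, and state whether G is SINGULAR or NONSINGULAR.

σ = (1, 2, 3): 30 + 6 + (-9) = 27
σ = (1, 3, 2): 30 + 21 + 1 = 52
σ = (2, 1, 3): 25 + (-4) + (-9) = 12
σ = (2, 3, 1): 25 + 21 + 28 = 74
σ = (3, 1, 2): 9 + (-4) + 1 = 6
σ = (3, 2, 1): 9 + 6 + 28 = 43
Optimal value attained by: σ = (3, 1, 2).
Answer: det⊕(G) = 6; verdict: NONSINGULAR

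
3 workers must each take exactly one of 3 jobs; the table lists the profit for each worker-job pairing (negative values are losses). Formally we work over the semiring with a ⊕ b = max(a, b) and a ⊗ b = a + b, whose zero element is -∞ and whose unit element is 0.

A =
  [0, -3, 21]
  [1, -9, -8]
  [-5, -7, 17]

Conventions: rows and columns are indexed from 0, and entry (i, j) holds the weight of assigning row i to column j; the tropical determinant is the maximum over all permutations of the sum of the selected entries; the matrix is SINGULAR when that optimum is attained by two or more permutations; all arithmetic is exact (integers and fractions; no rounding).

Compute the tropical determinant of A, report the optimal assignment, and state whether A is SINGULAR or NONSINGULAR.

σ = (0, 1, 2): 0 + (-9) + 17 = 8
σ = (0, 2, 1): 0 + (-8) + (-7) = -15
σ = (1, 0, 2): (-3) + 1 + 17 = 15
σ = (1, 2, 0): (-3) + (-8) + (-5) = -16
σ = (2, 0, 1): 21 + 1 + (-7) = 15
σ = (2, 1, 0): 21 + (-9) + (-5) = 7
Optimal value attained by: σ = (1, 0, 2).
Answer: det⊕(A) = 15; verdict: SINGULAR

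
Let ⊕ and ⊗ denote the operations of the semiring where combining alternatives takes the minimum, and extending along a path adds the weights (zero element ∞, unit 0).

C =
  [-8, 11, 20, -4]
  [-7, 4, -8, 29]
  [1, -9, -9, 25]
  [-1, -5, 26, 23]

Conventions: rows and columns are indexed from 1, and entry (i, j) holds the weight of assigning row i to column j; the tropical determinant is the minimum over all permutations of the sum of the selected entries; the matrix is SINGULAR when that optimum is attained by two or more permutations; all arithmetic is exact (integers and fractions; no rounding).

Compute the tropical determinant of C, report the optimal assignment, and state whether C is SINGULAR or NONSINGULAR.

σ = (1, 2, 3, 4): (-8) + 4 + (-9) + 23 = 10
σ = (1, 2, 4, 3): (-8) + 4 + 25 + 26 = 47
σ = (1, 3, 2, 4): (-8) + (-8) + (-9) + 23 = -2
σ = (1, 3, 4, 2): (-8) + (-8) + 25 + (-5) = 4
σ = (1, 4, 2, 3): (-8) + 29 + (-9) + 26 = 38
σ = (1, 4, 3, 2): (-8) + 29 + (-9) + (-5) = 7
σ = (2, 1, 3, 4): 11 + (-7) + (-9) + 23 = 18
σ = (2, 1, 4, 3): 11 + (-7) + 25 + 26 = 55
σ = (2, 3, 1, 4): 11 + (-8) + 1 + 23 = 27
σ = (2, 3, 4, 1): 11 + (-8) + 25 + (-1) = 27
σ = (2, 4, 1, 3): 11 + 29 + 1 + 26 = 67
σ = (2, 4, 3, 1): 11 + 29 + (-9) + (-1) = 30
σ = (3, 1, 2, 4): 20 + (-7) + (-9) + 23 = 27
σ = (3, 1, 4, 2): 20 + (-7) + 25 + (-5) = 33
σ = (3, 2, 1, 4): 20 + 4 + 1 + 23 = 48
σ = (3, 2, 4, 1): 20 + 4 + 25 + (-1) = 48
σ = (3, 4, 1, 2): 20 + 29 + 1 + (-5) = 45
σ = (3, 4, 2, 1): 20 + 29 + (-9) + (-1) = 39
σ = (4, 1, 2, 3): (-4) + (-7) + (-9) + 26 = 6
σ = (4, 1, 3, 2): (-4) + (-7) + (-9) + (-5) = -25
σ = (4, 2, 1, 3): (-4) + 4 + 1 + 26 = 27
σ = (4, 2, 3, 1): (-4) + 4 + (-9) + (-1) = -10
σ = (4, 3, 1, 2): (-4) + (-8) + 1 + (-5) = -16
σ = (4, 3, 2, 1): (-4) + (-8) + (-9) + (-1) = -22
Optimal value attained by: σ = (4, 1, 3, 2).
Answer: det⊕(C) = -25; verdict: NONSINGULAR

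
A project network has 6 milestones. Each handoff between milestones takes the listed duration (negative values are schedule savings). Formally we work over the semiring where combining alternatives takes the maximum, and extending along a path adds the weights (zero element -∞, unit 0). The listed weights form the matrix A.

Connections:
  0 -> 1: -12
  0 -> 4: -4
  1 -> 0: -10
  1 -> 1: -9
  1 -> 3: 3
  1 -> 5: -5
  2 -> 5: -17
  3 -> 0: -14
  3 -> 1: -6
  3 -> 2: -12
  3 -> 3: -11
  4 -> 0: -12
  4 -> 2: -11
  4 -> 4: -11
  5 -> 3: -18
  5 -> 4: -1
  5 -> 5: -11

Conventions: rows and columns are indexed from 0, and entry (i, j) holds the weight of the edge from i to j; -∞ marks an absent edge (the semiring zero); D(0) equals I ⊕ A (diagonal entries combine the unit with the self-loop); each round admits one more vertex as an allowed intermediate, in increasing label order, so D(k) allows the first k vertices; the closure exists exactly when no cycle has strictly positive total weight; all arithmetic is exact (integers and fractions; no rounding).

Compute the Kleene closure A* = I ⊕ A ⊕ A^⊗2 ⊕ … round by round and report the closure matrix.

D(0):
  [0, -12, -∞, -∞, -4, -∞]
  [-10, 0, -∞, 3, -∞, -5]
  [-∞, -∞, 0, -∞, -∞, -17]
  [-14, -6, -12, 0, -∞, -∞]
  [-12, -∞, -11, -∞, 0, -∞]
  [-∞, -∞, -∞, -18, -1, 0]
D(1):
  [0, -12, -∞, -∞, -4, -∞]
  [-10, 0, -∞, 3, -14, -5]
  [-∞, -∞, 0, -∞, -∞, -17]
  [-14, -6, -12, 0, -18, -∞]
  [-12, -24, -11, -∞, 0, -∞]
  [-∞, -∞, -∞, -18, -1, 0]
D(2):
  [0, -12, -∞, -9, -4, -17]
  [-10, 0, -∞, 3, -14, -5]
  [-∞, -∞, 0, -∞, -∞, -17]
  [-14, -6, -12, 0, -18, -11]
  [-12, -24, -11, -21, 0, -29]
  [-∞, -∞, -∞, -18, -1, 0]
D(3):
  [0, -12, -∞, -9, -4, -17]
  [-10, 0, -∞, 3, -14, -5]
  [-∞, -∞, 0, -∞, -∞, -17]
  [-14, -6, -12, 0, -18, -11]
  [-12, -24, -11, -21, 0, -28]
  [-∞, -∞, -∞, -18, -1, 0]
D(4):
  [0, -12, -21, -9, -4, -17]
  [-10, 0, -9, 3, -14, -5]
  [-∞, -∞, 0, -∞, -∞, -17]
  [-14, -6, -12, 0, -18, -11]
  [-12, -24, -11, -21, 0, -28]
  [-32, -24, -30, -18, -1, 0]
D(5):
  [0, -12, -15, -9, -4, -17]
  [-10, 0, -9, 3, -14, -5]
  [-∞, -∞, 0, -∞, -∞, -17]
  [-14, -6, -12, 0, -18, -11]
  [-12, -24, -11, -21, 0, -28]
  [-13, -24, -12, -18, -1, 0]
D(6):
  [0, -12, -15, -9, -4, -17]
  [-10, 0, -9, 3, -6, -5]
  [-30, -41, 0, -35, -18, -17]
  [-14, -6, -12, 0, -12, -11]
  [-12, -24, -11, -21, 0, -28]
  [-13, -24, -12, -18, -1, 0]
Answer: A* = [[0, -12, -15, -9, -4, -17], [-10, 0, -9, 3, -6, -5], [-30, -41, 0, -35, -18, -17], [-14, -6, -12, 0, -12, -11], [-12, -24, -11, -21, 0, -28], [-13, -24, -12, -18, -1, 0]]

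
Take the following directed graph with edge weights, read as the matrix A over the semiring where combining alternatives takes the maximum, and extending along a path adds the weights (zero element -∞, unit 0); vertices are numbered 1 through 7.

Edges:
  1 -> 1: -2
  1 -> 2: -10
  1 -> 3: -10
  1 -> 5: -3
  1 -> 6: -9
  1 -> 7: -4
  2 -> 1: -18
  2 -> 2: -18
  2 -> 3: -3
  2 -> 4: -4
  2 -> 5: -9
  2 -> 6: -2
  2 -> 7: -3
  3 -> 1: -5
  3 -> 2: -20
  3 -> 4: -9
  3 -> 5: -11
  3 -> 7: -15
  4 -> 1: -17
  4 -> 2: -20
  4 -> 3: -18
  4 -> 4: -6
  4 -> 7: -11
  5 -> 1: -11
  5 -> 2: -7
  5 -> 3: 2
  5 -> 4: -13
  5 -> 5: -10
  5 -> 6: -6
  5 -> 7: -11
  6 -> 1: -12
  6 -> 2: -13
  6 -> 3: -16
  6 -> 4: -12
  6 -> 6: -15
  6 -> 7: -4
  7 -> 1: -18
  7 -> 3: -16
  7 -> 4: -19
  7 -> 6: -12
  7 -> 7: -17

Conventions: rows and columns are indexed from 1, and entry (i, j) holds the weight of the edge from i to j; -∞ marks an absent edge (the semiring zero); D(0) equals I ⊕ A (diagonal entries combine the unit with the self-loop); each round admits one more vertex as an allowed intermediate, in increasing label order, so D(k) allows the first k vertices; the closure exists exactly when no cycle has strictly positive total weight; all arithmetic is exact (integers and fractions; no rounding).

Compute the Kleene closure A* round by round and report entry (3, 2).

D(0):
  [0, -10, -10, -∞, -3, -9, -4]
  [-18, 0, -3, -4, -9, -2, -3]
  [-5, -20, 0, -9, -11, -∞, -15]
  [-17, -20, -18, 0, -∞, -∞, -11]
  [-11, -7, 2, -13, 0, -6, -11]
  [-12, -13, -16, -12, -∞, 0, -4]
  [-18, -∞, -16, -19, -∞, -12, 0]
D(1):
  [0, -10, -10, -∞, -3, -9, -4]
  [-18, 0, -3, -4, -9, -2, -3]
  [-5, -15, 0, -9, -8, -14, -9]
  [-17, -20, -18, 0, -20, -26, -11]
  [-11, -7, 2, -13, 0, -6, -11]
  [-12, -13, -16, -12, -15, 0, -4]
  [-18, -28, -16, -19, -21, -12, 0]
D(2):
  [0, -10, -10, -14, -3, -9, -4]
  [-18, 0, -3, -4, -9, -2, -3]
  [-5, -15, 0, -9, -8, -14, -9]
  [-17, -20, -18, 0, -20, -22, -11]
  [-11, -7, 2, -11, 0, -6, -10]
  [-12, -13, -16, -12, -15, 0, -4]
  [-18, -28, -16, -19, -21, -12, 0]
D(3):
  [0, -10, -10, -14, -3, -9, -4]
  [-8, 0, -3, -4, -9, -2, -3]
  [-5, -15, 0, -9, -8, -14, -9]
  [-17, -20, -18, 0, -20, -22, -11]
  [-3, -7, 2, -7, 0, -6, -7]
  [-12, -13, -16, -12, -15, 0, -4]
  [-18, -28, -16, -19, -21, -12, 0]
D(4):
  [0, -10, -10, -14, -3, -9, -4]
  [-8, 0, -3, -4, -9, -2, -3]
  [-5, -15, 0, -9, -8, -14, -9]
  [-17, -20, -18, 0, -20, -22, -11]
  [-3, -7, 2, -7, 0, -6, -7]
  [-12, -13, -16, -12, -15, 0, -4]
  [-18, -28, -16, -19, -21, -12, 0]
D(5):
  [0, -10, -1, -10, -3, -9, -4]
  [-8, 0, -3, -4, -9, -2, -3]
  [-5, -15, 0, -9, -8, -14, -9]
  [-17, -20, -18, 0, -20, -22, -11]
  [-3, -7, 2, -7, 0, -6, -7]
  [-12, -13, -13, -12, -15, 0, -4]
  [-18, -28, -16, -19, -21, -12, 0]
D(6):
  [0, -10, -1, -10, -3, -9, -4]
  [-8, 0, -3, -4, -9, -2, -3]
  [-5, -15, 0, -9, -8, -14, -9]
  [-17, -20, -18, 0, -20, -22, -11]
  [-3, -7, 2, -7, 0, -6, -7]
  [-12, -13, -13, -12, -15, 0, -4]
  [-18, -25, -16, -19, -21, -12, 0]
D(7):
  [0, -10, -1, -10, -3, -9, -4]
  [-8, 0, -3, -4, -9, -2, -3]
  [-5, -15, 0, -9, -8, -14, -9]
  [-17, -20, -18, 0, -20, -22, -11]
  [-3, -7, 2, -7, 0, -6, -7]
  [-12, -13, -13, -12, -15, 0, -4]
  [-18, -25, -16, -19, -21, -12, 0]
Answer: A*[3][2] = -15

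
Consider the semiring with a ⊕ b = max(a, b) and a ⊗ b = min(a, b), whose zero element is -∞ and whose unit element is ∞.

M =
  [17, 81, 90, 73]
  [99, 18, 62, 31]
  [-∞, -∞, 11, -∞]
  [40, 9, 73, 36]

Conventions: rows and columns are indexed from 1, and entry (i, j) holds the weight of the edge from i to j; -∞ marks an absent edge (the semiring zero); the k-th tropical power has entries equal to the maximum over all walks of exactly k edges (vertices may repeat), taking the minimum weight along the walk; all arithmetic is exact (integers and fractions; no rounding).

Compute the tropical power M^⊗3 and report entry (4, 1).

M^⊗2:
  [81, 18, 73, 36]
  [31, 81, 90, 73]
  [-∞, -∞, 11, -∞]
  [36, 40, 40, 40]
M^⊗3:
  [36, 81, 81, 73]
  [81, 31, 73, 36]
  [-∞, -∞, 11, -∞]
  [40, 36, 40, 36]
Key observation: the optimum is the walk 4->1->2->1, with weight 40 min 81 min 99 = 40.
Optimal value attained by: walk 4->1->2->1.
Answer: (M^⊗3)[4][1] = 40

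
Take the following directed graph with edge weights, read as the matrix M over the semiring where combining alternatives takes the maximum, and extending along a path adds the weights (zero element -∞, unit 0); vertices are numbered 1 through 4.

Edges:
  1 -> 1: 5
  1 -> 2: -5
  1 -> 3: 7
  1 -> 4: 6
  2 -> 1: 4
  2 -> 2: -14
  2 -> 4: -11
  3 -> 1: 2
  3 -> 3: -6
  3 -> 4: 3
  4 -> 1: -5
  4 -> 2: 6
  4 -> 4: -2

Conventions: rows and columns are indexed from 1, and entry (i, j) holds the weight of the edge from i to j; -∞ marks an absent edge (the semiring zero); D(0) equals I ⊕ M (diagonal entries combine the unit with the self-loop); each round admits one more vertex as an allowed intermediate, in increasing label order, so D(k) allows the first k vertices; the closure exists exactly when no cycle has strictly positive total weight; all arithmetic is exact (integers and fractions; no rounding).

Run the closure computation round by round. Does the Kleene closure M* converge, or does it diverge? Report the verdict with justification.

Detection: at round 0, diagonal entry (1, 1) turns strictly positive.
Key observation: the cycle 1->1 has total weight 5, which is strictly positive.
Answer: DIVERGES — positive cycle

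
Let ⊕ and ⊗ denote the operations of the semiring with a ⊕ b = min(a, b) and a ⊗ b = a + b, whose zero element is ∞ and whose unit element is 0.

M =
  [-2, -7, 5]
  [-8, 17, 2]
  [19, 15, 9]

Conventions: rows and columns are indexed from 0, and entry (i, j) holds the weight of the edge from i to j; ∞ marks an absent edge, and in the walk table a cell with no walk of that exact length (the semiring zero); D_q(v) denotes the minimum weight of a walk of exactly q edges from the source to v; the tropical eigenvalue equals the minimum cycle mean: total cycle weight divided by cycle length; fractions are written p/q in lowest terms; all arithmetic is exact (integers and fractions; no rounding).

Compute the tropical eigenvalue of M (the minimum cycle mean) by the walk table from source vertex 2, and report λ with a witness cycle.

q=0: [∞, ∞, 0]
q=1: [19, 15, 9]
q=2: [7, 12, 17]
q=3: [4, 0, 12]
Optimal cycle mean attained by: cycle 0->1->0, total (-7) + (-8), length 2.
Answer: λ = -15/2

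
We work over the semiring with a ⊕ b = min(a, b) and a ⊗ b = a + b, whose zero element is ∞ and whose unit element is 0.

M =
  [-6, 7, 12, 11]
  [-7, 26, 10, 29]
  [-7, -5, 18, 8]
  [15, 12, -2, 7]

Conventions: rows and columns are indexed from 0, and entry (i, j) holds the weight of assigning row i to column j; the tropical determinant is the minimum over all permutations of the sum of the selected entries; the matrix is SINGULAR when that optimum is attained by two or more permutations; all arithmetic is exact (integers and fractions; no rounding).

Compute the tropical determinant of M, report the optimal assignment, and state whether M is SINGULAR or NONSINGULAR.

σ = (0, 1, 2, 3): (-6) + 26 + 18 + 7 = 45
σ = (0, 1, 3, 2): (-6) + 26 + 8 + (-2) = 26
σ = (0, 2, 1, 3): (-6) + 10 + (-5) + 7 = 6
σ = (0, 2, 3, 1): (-6) + 10 + 8 + 12 = 24
σ = (0, 3, 1, 2): (-6) + 29 + (-5) + (-2) = 16
σ = (0, 3, 2, 1): (-6) + 29 + 18 + 12 = 53
σ = (1, 0, 2, 3): 7 + (-7) + 18 + 7 = 25
σ = (1, 0, 3, 2): 7 + (-7) + 8 + (-2) = 6
σ = (1, 2, 0, 3): 7 + 10 + (-7) + 7 = 17
σ = (1, 2, 3, 0): 7 + 10 + 8 + 15 = 40
σ = (1, 3, 0, 2): 7 + 29 + (-7) + (-2) = 27
σ = (1, 3, 2, 0): 7 + 29 + 18 + 15 = 69
σ = (2, 0, 1, 3): 12 + (-7) + (-5) + 7 = 7
σ = (2, 0, 3, 1): 12 + (-7) + 8 + 12 = 25
σ = (2, 1, 0, 3): 12 + 26 + (-7) + 7 = 38
σ = (2, 1, 3, 0): 12 + 26 + 8 + 15 = 61
σ = (2, 3, 0, 1): 12 + 29 + (-7) + 12 = 46
σ = (2, 3, 1, 0): 12 + 29 + (-5) + 15 = 51
σ = (3, 0, 1, 2): 11 + (-7) + (-5) + (-2) = -3
σ = (3, 0, 2, 1): 11 + (-7) + 18 + 12 = 34
σ = (3, 1, 0, 2): 11 + 26 + (-7) + (-2) = 28
σ = (3, 1, 2, 0): 11 + 26 + 18 + 15 = 70
σ = (3, 2, 0, 1): 11 + 10 + (-7) + 12 = 26
σ = (3, 2, 1, 0): 11 + 10 + (-5) + 15 = 31
Optimal value attained by: σ = (3, 0, 1, 2).
Answer: det⊕(M) = -3; verdict: NONSINGULAR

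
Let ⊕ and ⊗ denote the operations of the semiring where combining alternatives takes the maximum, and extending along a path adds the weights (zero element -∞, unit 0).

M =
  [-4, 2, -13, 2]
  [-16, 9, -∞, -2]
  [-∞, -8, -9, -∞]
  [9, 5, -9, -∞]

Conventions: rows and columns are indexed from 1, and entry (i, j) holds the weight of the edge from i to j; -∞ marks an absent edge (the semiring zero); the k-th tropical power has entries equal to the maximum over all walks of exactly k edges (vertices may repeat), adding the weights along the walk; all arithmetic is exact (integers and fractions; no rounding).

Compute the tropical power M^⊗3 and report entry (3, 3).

M^⊗2:
  [11, 11, -7, 0]
  [7, 18, -11, 7]
  [-24, 1, -18, -10]
  [5, 14, -4, 11]
M^⊗3:
  [9, 20, -2, 13]
  [16, 27, -2, 16]
  [-1, 10, -19, -1]
  [20, 23, 2, 12]
Key observation: the optimum is the walk 3->2->4->3, with weight (-8) + (-2) + (-9) = -19.
Optimal value attained by: walk 3->2->4->3.
Answer: (M^⊗3)[3][3] = -19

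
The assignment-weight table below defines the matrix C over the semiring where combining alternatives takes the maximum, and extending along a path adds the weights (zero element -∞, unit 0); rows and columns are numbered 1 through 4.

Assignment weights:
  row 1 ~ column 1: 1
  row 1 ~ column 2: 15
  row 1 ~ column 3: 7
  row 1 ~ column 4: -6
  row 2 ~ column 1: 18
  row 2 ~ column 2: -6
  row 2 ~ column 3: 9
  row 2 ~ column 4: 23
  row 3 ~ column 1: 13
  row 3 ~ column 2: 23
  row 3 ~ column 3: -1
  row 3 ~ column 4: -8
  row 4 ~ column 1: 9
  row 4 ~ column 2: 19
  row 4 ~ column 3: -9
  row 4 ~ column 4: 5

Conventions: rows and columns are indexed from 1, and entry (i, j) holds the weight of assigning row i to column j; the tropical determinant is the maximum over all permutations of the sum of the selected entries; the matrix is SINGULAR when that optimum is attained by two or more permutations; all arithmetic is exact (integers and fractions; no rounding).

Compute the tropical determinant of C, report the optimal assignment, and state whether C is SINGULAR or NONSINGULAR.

σ = (1, 2, 3, 4): 1 + (-6) + (-1) + 5 = -1
σ = (1, 2, 4, 3): 1 + (-6) + (-8) + (-9) = -22
σ = (1, 3, 2, 4): 1 + 9 + 23 + 5 = 38
σ = (1, 3, 4, 2): 1 + 9 + (-8) + 19 = 21
σ = (1, 4, 2, 3): 1 + 23 + 23 + (-9) = 38
σ = (1, 4, 3, 2): 1 + 23 + (-1) + 19 = 42
σ = (2, 1, 3, 4): 15 + 18 + (-1) + 5 = 37
σ = (2, 1, 4, 3): 15 + 18 + (-8) + (-9) = 16
σ = (2, 3, 1, 4): 15 + 9 + 13 + 5 = 42
σ = (2, 3, 4, 1): 15 + 9 + (-8) + 9 = 25
σ = (2, 4, 1, 3): 15 + 23 + 13 + (-9) = 42
σ = (2, 4, 3, 1): 15 + 23 + (-1) + 9 = 46
σ = (3, 1, 2, 4): 7 + 18 + 23 + 5 = 53
σ = (3, 1, 4, 2): 7 + 18 + (-8) + 19 = 36
σ = (3, 2, 1, 4): 7 + (-6) + 13 + 5 = 19
σ = (3, 2, 4, 1): 7 + (-6) + (-8) + 9 = 2
σ = (3, 4, 1, 2): 7 + 23 + 13 + 19 = 62
σ = (3, 4, 2, 1): 7 + 23 + 23 + 9 = 62
σ = (4, 1, 2, 3): (-6) + 18 + 23 + (-9) = 26
σ = (4, 1, 3, 2): (-6) + 18 + (-1) + 19 = 30
σ = (4, 2, 1, 3): (-6) + (-6) + 13 + (-9) = -8
σ = (4, 2, 3, 1): (-6) + (-6) + (-1) + 9 = -4
σ = (4, 3, 1, 2): (-6) + 9 + 13 + 19 = 35
σ = (4, 3, 2, 1): (-6) + 9 + 23 + 9 = 35
Optimal value attained by: σ = (3, 4, 1, 2).
Answer: det⊕(C) = 62; verdict: SINGULAR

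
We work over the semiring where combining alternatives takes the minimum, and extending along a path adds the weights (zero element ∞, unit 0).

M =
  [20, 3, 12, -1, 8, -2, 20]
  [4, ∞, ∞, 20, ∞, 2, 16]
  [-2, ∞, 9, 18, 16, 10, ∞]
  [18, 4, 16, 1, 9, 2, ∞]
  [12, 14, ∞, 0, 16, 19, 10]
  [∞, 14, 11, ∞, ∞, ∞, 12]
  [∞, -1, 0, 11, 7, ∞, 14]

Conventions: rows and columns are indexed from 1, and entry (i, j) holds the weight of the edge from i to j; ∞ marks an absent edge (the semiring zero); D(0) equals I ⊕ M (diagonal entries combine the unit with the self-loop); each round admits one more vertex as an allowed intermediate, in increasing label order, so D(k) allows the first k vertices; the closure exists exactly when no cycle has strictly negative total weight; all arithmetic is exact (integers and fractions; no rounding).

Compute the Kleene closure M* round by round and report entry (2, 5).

D(0):
  [0, 3, 12, -1, 8, -2, 20]
  [4, 0, ∞, 20, ∞, 2, 16]
  [-2, ∞, 0, 18, 16, 10, ∞]
  [18, 4, 16, 0, 9, 2, ∞]
  [12, 14, ∞, 0, 0, 19, 10]
  [∞, 14, 11, ∞, ∞, 0, 12]
  [∞, -1, 0, 11, 7, ∞, 0]
D(1):
  [0, 3, 12, -1, 8, -2, 20]
  [4, 0, 16, 3, 12, 2, 16]
  [-2, 1, 0, -3, 6, -4, 18]
  [18, 4, 16, 0, 9, 2, 38]
  [12, 14, 24, 0, 0, 10, 10]
  [∞, 14, 11, ∞, ∞, 0, 12]
  [∞, -1, 0, 11, 7, ∞, 0]
D(2):
  [0, 3, 12, -1, 8, -2, 19]
  [4, 0, 16, 3, 12, 2, 16]
  [-2, 1, 0, -3, 6, -4, 17]
  [8, 4, 16, 0, 9, 2, 20]
  [12, 14, 24, 0, 0, 10, 10]
  [18, 14, 11, 17, 26, 0, 12]
  [3, -1, 0, 2, 7, 1, 0]
D(3):
  [0, 3, 12, -1, 8, -2, 19]
  [4, 0, 16, 3, 12, 2, 16]
  [-2, 1, 0, -3, 6, -4, 17]
  [8, 4, 16, 0, 9, 2, 20]
  [12, 14, 24, 0, 0, 10, 10]
  [9, 12, 11, 8, 17, 0, 12]
  [-2, -1, 0, -3, 6, -4, 0]
D(4):
  [0, 3, 12, -1, 8, -2, 19]
  [4, 0, 16, 3, 12, 2, 16]
  [-2, 1, 0, -3, 6, -4, 17]
  [8, 4, 16, 0, 9, 2, 20]
  [8, 4, 16, 0, 0, 2, 10]
  [9, 12, 11, 8, 17, 0, 12]
  [-2, -1, 0, -3, 6, -4, 0]
D(5):
  [0, 3, 12, -1, 8, -2, 18]
  [4, 0, 16, 3, 12, 2, 16]
  [-2, 1, 0, -3, 6, -4, 16]
  [8, 4, 16, 0, 9, 2, 19]
  [8, 4, 16, 0, 0, 2, 10]
  [9, 12, 11, 8, 17, 0, 12]
  [-2, -1, 0, -3, 6, -4, 0]
D(6):
  [0, 3, 9, -1, 8, -2, 10]
  [4, 0, 13, 3, 12, 2, 14]
  [-2, 1, 0, -3, 6, -4, 8]
  [8, 4, 13, 0, 9, 2, 14]
  [8, 4, 13, 0, 0, 2, 10]
  [9, 12, 11, 8, 17, 0, 12]
  [-2, -1, 0, -3, 6, -4, 0]
D(7):
  [0, 3, 9, -1, 8, -2, 10]
  [4, 0, 13, 3, 12, 2, 14]
  [-2, 1, 0, -3, 6, -4, 8]
  [8, 4, 13, 0, 9, 2, 14]
  [8, 4, 10, 0, 0, 2, 10]
  [9, 11, 11, 8, 17, 0, 12]
  [-2, -1, 0, -3, 6, -4, 0]
Answer: M*[2][5] = 12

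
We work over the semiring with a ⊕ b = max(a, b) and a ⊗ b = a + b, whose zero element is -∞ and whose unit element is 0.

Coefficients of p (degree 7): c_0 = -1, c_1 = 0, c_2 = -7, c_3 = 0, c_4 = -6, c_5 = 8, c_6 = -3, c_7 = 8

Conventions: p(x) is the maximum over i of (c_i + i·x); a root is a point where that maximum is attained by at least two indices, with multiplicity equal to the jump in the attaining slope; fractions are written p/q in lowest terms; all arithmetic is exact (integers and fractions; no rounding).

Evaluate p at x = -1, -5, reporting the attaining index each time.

p(-1) = max(-1+0·(-1)=-1, 0+1·(-1)=-1, -7+2·(-1)=-9, 0+3·(-1)=-3, -6+4·(-1)=-10, 8+5·(-1)=3, -3+6·(-1)=-9, 8+7·(-1)=1) = 3 (attained by i=5)
p(-5) = max(-1+0·(-5)=-1, 0+1·(-5)=-5, -7+2·(-5)=-17, 0+3·(-5)=-15, -6+4·(-5)=-26, 8+5·(-5)=-17, -3+6·(-5)=-33, 8+7·(-5)=-27) = -1 (attained by i=0)
Answer: p(-1) = 3; p(-5) = -1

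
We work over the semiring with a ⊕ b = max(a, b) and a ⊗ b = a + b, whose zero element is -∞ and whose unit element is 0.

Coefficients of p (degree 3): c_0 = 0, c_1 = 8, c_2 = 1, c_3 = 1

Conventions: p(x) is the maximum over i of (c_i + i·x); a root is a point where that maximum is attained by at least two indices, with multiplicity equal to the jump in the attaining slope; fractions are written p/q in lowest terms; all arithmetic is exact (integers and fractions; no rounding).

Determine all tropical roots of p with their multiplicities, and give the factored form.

hull edge (i=0, c=0) to (i=1, c=8): slope 8, span 1
hull edge (i=1, c=8) to (i=3, c=1): slope -7/2, span 2
Factored form: p(x) = 1 ⊗ (x ⊕ (-8)) ⊗ (x ⊕ 7/2) ⊗ (x ⊕ 7/2)
Answer: roots = -8 (mult 1), 7/2 (mult 2)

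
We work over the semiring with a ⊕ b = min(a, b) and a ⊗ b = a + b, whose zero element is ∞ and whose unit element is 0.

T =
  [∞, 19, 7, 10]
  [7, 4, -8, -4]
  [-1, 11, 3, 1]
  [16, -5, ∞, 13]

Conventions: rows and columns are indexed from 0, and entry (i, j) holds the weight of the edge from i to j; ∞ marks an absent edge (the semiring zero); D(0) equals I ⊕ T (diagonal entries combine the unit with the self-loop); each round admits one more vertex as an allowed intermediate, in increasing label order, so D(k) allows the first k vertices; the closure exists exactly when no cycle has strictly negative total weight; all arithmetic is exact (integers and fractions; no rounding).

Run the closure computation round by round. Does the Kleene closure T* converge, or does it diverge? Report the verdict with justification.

D(0):
  [0, 19, 7, 10]
  [7, 0, -8, -4]
  [-1, 11, 0, 1]
  [16, -5, ∞, 0]
D(1):
  [0, 19, 7, 10]
  [7, 0, -8, -4]
  [-1, 11, 0, 1]
  [16, -5, 23, 0]
Detection: at round 2, diagonal entry (3, 3) turns strictly negative.
Key observation: the cycle 3->1->3 has total weight (-5) + (-4), which is strictly negative.
Answer: DIVERGES — negative cycle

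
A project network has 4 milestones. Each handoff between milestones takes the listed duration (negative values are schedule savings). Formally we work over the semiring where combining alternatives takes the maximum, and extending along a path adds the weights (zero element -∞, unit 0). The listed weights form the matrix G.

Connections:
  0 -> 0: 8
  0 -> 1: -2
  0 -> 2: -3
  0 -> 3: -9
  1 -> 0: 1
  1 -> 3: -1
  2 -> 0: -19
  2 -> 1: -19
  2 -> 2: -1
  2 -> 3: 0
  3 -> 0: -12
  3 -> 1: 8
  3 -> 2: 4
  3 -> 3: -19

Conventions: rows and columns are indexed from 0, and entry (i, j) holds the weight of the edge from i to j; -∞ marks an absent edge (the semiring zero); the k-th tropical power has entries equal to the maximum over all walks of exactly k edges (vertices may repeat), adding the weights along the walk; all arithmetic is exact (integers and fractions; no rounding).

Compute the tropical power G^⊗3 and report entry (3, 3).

G^⊗2:
  [16, 6, 5, -1]
  [9, 7, 3, -8]
  [-11, 8, 4, -1]
  [9, -11, 3, 7]
G^⊗3:
  [24, 14, 13, 7]
  [17, 7, 6, 6]
  [9, 7, 3, 7]
  [17, 15, 11, 3]
Key observation: the optimum is the walk 3->2->2->3, with weight 4 + (-1) + 0 = 3.
Optimal value attained by: walk 3->2->2->3.
Answer: (G^⊗3)[3][3] = 3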